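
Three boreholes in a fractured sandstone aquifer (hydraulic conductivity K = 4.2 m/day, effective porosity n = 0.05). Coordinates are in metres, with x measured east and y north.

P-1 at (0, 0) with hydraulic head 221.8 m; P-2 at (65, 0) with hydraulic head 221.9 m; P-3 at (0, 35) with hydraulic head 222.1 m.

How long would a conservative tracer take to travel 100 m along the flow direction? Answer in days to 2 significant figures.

140 days

∂h/∂x = (221.9 − 221.8) / (65 − 0) = +0.001538
∂h/∂y = (222.1 − 221.8) / (35 − 0) = +0.008571
|∇h| = √(0.001538² + 0.008571²) = 0.008708
Seepage velocity v = K·i/n = 4.2 × 0.008708 / 0.05 = 0.7315 m/day.
t = 100 / 0.7315 = 136.7 days.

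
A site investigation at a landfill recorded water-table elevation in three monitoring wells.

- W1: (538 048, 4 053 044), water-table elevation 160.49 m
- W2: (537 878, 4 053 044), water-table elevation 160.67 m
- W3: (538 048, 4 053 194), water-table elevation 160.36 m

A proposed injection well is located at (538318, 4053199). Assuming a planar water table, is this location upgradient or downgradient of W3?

downgradient

∂h/∂x = (160.67 − 160.49) / (537878 − 538048) = -0.001059
∂h/∂y = (160.36 − 160.49) / (4053194 − 4053044) = -0.0008667
Head at (538318, 4053199) = 160.49 + (-0.001059)·(270) + (-0.0008667)·(155) = 160.07 m.
That is lower than the 160.36 m at W3, so the point is downgradient.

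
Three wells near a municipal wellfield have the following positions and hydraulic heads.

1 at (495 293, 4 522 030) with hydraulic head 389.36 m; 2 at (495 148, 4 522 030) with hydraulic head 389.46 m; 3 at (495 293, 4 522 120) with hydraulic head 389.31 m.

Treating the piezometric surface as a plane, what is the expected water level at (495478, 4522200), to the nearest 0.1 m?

389.1 m

∂h/∂x = (389.46 − 389.36) / (495148 − 495293) = -0.0006897
∂h/∂y = (389.31 − 389.36) / (4522120 − 4522030) = -0.0005556
h(495478, 4522200) = 389.36 + (-0.0006897)·(185) + (-0.0005556)·(170) = 389.36 -0.128 -0.094 = 389.138 m.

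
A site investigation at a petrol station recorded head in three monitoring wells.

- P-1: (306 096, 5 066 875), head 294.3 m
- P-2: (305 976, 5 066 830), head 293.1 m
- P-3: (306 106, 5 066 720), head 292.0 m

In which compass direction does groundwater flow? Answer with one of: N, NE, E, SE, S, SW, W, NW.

S

With h = a·x + b·y + c and P-1 as origin, the differences give:
  (-120)·a + (-45)·b = -1.2
  10·a + (-155)·b = -2.3
Eliminate b (×(-155) and ×(-45), subtract): 19050·a = 82.50 → a = ∂h/∂x = +0.004331
Back-substitute: b = ∂h/∂y = +0.01512.
Flow = −∇h = (-0.004331 east, -0.01512 north), which points south.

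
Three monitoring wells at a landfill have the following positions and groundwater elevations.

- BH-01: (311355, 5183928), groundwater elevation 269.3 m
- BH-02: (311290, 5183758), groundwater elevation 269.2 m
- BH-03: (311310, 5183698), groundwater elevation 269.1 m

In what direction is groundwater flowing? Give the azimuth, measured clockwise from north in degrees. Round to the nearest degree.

128°

Three-point gradient (reference BH-01): Δ to BH-02 = (-65, -170, -0.1), Δ to BH-03 = (-45, -230, -0.2).
∂h/∂x = -0.001507, ∂h/∂y = +0.001164 (det = 7300).
Flow direction (−∇h) has components (+0.001507 E, -0.001164 N).
Azimuth = atan2(E, N) = atan2(+0.001507, -0.001164) = 127.7° ≈ 128°.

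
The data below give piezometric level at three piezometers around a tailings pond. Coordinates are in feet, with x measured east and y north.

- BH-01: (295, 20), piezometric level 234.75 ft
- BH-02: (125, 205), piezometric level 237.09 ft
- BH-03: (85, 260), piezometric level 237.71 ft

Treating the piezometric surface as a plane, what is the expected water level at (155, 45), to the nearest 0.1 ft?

Three-point gradient (reference BH-01): Δ to BH-02 = (-170, 185, +2.34), Δ to BH-03 = (-210, 240, +2.96).
∂h/∂x = -0.007179, ∂h/∂y = +0.006051 (det = -1950).
h(155, 45) = 234.75 + (-0.007179)·(-140) + (+0.006051)·(25) = 234.75 +1.005 +0.151 = 235.906 ft.

235.9 ft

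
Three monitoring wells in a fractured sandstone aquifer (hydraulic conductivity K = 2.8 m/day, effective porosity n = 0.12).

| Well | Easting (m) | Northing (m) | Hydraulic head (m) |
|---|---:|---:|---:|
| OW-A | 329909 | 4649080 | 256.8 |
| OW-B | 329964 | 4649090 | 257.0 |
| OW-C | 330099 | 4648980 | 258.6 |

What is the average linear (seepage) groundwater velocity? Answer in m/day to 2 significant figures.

Differences from OW-A: to OW-B (Δx, Δy, Δh) = (55, 10, +0.2); to OW-C = (190, -100, +1.8).
Determinant of the coordinate differences = 55·(-100) − 190·10 = -7400.
∂h/∂x = [(+0.2)·(-100) − (+1.8)·10] / -7400 = +0.005135
∂h/∂y = [55·(+1.8) − 190·(+0.2)] / -7400 = -0.008243
|∇h| = √(0.005135² + -0.008243²) = 0.009712
Seepage velocity v = K·i/n = 2.8 × 0.009712 / 0.12 = 0.2266 m/day.

0.23 m/day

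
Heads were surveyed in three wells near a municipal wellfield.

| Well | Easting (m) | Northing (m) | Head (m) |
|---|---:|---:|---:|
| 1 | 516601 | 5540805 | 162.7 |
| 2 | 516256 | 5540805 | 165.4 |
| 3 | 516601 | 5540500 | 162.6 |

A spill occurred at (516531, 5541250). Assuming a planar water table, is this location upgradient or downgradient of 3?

∂h/∂x = (165.4 − 162.7) / (516256 − 516601) = -0.007826
∂h/∂y = (162.6 − 162.7) / (5540500 − 5540805) = +0.0003279
Head at (516531, 5541250) = 162.7 + (-0.007826)·(-70) + (+0.0003279)·(445) = 163.39 m.
That is higher than the 162.6 m at 3, so the point is upgradient.

upgradient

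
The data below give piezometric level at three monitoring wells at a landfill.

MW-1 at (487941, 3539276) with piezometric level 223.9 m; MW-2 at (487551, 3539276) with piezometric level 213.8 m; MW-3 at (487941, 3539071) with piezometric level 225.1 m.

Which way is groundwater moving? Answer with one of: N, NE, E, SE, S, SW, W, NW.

W

∂h/∂x = (213.8 − 223.9) / (487551 − 487941) = +0.02590
∂h/∂y = (225.1 − 223.9) / (3539071 − 3539276) = -0.005854
Flow = −∇h = (-0.02590 east, +0.005854 north), which points west.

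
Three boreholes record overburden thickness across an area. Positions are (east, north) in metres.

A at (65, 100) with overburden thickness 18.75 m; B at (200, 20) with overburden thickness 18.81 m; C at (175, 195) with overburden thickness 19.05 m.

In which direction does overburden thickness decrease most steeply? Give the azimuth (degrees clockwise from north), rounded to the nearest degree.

Differences from A: to B (Δx, Δy, Δh) = (135, -80, +0.06); to C = (110, 95, +0.30).
Determinant of the coordinate differences = 135·95 − 110·(-80) = 21625.
∂d/∂x = [(+0.06)·95 − (+0.30)·(-80)] / 21625 = +0.001373
∂d/∂y = [135·(+0.30) − 110·(+0.06)] / 21625 = +0.001568
Steepest decrease is along −∇f: components (-0.001373 E, -0.001568 N).
Azimuth = atan2(-0.001373, -0.001568) = 221.2° ≈ 221°.

221°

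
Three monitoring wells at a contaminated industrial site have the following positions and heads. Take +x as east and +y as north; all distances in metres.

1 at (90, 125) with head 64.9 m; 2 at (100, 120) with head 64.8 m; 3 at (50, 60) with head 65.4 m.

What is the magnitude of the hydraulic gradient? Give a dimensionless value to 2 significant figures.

Differences from 1: to 2 (Δx, Δy, Δh) = (10, -5, -0.1); to 3 = (-40, -65, +0.5).
Solve a·Δx + b·Δy = Δh: det = 10·(-65) − (-40)·(-5) = -850.
∂h/∂x = [(-0.1)·(-65) − (+0.5)·(-5)] / -850 = -0.01059
∂h/∂y = [10·(+0.5) − (-40)·(-0.1)] / -850 = -0.001176
|∇h| = √(-0.01059² + -0.001176²) = 0.01066

0.011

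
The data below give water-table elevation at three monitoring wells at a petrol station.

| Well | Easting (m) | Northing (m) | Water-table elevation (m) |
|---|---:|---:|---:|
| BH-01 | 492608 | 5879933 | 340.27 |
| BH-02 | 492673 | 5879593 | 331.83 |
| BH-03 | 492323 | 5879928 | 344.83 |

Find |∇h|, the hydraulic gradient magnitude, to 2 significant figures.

0.027

With h = a·x + b·y + c and BH-01 as origin, the differences give:
  65·a + (-340)·b = -8.44
  (-285)·a + (-5)·b = +4.56
Eliminate b (×(-5) and ×(-340), subtract): -97225·a = 1592.600 → a = ∂h/∂x = -0.01638
Back-substitute: b = ∂h/∂y = +0.02169.
|∇h| = √(-0.01638² + 0.02169²) = 0.02718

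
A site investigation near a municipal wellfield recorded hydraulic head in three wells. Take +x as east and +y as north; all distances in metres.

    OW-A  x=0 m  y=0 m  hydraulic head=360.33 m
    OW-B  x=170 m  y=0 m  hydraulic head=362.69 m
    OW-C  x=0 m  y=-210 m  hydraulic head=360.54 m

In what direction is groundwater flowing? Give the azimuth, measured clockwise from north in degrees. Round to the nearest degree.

∂h/∂x = (362.69 − 360.33) / (170 − 0) = +0.01388
∂h/∂y = (360.54 − 360.33) / (-210 − 0) = -0.001000
Flow direction (−∇h) has components (-0.01388 E, +0.001000 N).
Azimuth = atan2(E, N) = atan2(-0.01388, +0.001000) = 274.1° ≈ 274°.

274°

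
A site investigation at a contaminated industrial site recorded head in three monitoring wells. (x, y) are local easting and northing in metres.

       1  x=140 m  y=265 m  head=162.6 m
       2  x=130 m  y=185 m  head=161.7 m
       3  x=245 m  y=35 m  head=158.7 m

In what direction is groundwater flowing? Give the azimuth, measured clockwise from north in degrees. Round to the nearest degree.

Differences from 1: to 2 (Δx, Δy, Δh) = (-10, -80, -0.9); to 3 = (105, -230, -3.9).
Solve a·Δx + b·Δy = Δh: det = (-10)·(-230) − 105·(-80) = 10700.
∂h/∂x = [(-0.9)·(-230) − (-3.9)·(-80)] / 10700 = -0.009813
∂h/∂y = [(-10)·(-3.9) − 105·(-0.9)] / 10700 = +0.01248
Flow direction (−∇h) has components (+0.009813 E, -0.01248 N).
Azimuth = atan2(E, N) = atan2(+0.009813, -0.01248) = 141.8° ≈ 142°.

142°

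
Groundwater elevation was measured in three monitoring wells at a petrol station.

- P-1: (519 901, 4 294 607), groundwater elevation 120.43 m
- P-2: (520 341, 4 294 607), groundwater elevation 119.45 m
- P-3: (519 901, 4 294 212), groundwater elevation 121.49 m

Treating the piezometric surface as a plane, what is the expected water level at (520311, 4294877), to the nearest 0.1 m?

∂h/∂x = (119.45 − 120.43) / (520341 − 519901) = -0.002227
∂h/∂y = (121.49 − 120.43) / (4294212 − 4294607) = -0.002684
h(520311, 4294877) = 120.43 + (-0.002227)·(410) + (-0.002684)·(270) = 120.43 -0.913 -0.725 = 118.792 m.

118.8 m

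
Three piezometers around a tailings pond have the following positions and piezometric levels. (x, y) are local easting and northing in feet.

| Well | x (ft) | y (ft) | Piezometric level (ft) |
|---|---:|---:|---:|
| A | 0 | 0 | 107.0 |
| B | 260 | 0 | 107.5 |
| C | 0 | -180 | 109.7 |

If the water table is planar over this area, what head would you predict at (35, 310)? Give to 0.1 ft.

∂h/∂x = (107.5 − 107.0) / (260 − 0) = +0.001923
∂h/∂y = (109.7 − 107.0) / (-180 − 0) = -0.01500
h(35, 310) = 107.0 + (+0.001923)·(35) + (-0.01500)·(310) = 107.0 +0.067 -4.650 = 102.417 ft.

102.4 ft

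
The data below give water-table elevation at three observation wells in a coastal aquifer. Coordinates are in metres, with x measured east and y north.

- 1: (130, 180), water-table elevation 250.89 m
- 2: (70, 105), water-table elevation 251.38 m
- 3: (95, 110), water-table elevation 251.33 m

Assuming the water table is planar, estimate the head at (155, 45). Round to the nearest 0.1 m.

Differences from 1: to 2 (Δx, Δy, Δh) = (-60, -75, +0.49); to 3 = (-35, -70, +0.44).
Determinant of the coordinate differences = (-60)·(-70) − (-35)·(-75) = 1575.
∂h/∂x = [(+0.49)·(-70) − (+0.44)·(-75)] / 1575 = -0.0008254
∂h/∂y = [(-60)·(+0.44) − (-35)·(+0.49)] / 1575 = -0.005873
h(155, 45) = 250.89 + (-0.0008254)·(25) + (-0.005873)·(-135) = 250.89 -0.021 +0.793 = 251.662 m.

251.7 m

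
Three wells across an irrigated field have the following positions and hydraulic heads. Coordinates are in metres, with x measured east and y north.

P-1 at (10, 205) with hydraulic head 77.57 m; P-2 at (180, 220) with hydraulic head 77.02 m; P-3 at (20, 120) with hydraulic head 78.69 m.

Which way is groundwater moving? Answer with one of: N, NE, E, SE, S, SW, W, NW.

N

Taking P-1 as reference: P-2−P-1 = (170, 15, -0.55); P-3−P-1 = (10, -85, +1.12).
Determinant of the coordinate differences = 170·(-85) − 10·15 = -14600.
∂h/∂x = [(-0.55)·(-85) − (+1.12)·15] / -14600 = -0.002051
∂h/∂y = [170·(+1.12) − 10·(-0.55)] / -14600 = -0.01342
Flow = −∇h = (+0.002051 east, +0.01342 north), which points north.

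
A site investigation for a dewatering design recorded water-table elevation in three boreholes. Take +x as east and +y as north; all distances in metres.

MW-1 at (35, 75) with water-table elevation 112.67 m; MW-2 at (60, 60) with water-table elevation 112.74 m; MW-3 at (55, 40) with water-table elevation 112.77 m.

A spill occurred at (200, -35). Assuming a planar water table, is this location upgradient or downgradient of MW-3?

upgradient

With h = a·x + b·y + c and MW-1 as origin, the differences give:
  25·a + (-15)·b = +0.07
  20·a + (-35)·b = +0.10
Eliminate b (×(-35) and ×(-15), subtract): -575·a = -0.950 → a = ∂h/∂x = +0.001652
Back-substitute: b = ∂h/∂y = -0.001913.
Head at (200, -35) = 112.67 + (+0.001652)·(165) + (-0.001913)·(-110) = 113.15 m.
That is higher than the 112.77 m at MW-3, so the point is upgradient.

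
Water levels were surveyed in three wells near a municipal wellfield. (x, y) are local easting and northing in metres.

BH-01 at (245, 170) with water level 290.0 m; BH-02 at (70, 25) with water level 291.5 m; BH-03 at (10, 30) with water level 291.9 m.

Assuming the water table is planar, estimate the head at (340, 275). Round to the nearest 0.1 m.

Three-point gradient (reference BH-01): Δ to BH-02 = (-175, -145, +1.5), Δ to BH-03 = (-235, -140, +1.9).
∂h/∂x = -0.006841, ∂h/∂y = -0.002089 (det = -9575).
h(340, 275) = 290.0 + (-0.006841)·(95) + (-0.002089)·(105) = 290.0 -0.650 -0.219 = 289.131 m.

289.1 m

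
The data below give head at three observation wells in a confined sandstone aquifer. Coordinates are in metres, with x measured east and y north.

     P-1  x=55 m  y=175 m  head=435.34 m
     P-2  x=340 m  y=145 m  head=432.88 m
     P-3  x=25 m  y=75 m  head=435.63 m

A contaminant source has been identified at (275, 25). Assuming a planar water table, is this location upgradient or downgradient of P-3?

Three-point gradient (reference P-1): Δ to P-2 = (285, -30, -2.46), Δ to P-3 = (-30, -100, +0.29).
∂h/∂x = -0.008663, ∂h/∂y = -0.0003010 (det = -29400).
Head at (275, 25) = 435.34 + (-0.008663)·(220) + (-0.0003010)·(-150) = 433.48 m.
That is lower than the 435.63 m at P-3, so the point is downgradient.

downgradient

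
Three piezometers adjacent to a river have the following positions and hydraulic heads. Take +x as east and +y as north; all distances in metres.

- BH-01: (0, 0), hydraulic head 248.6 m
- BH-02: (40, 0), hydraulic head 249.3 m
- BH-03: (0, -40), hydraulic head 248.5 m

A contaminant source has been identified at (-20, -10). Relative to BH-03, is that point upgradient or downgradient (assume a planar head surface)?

∂h/∂x = (249.3 − 248.6) / (40 − 0) = +0.01750
∂h/∂y = (248.5 − 248.6) / (-40 − 0) = +0.002500
Head at (-20, -10) = 248.6 + (+0.01750)·(-20) + (+0.002500)·(-10) = 248.22 m.
That is lower than the 248.5 m at BH-03, so the point is downgradient.

downgradient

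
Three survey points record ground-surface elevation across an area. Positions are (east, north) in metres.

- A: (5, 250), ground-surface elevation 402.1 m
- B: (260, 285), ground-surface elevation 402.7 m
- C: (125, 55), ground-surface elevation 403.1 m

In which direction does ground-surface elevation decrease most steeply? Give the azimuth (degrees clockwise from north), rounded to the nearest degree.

320°

With z = a·x + b·y + c and A as origin, the differences give:
  255·a + 35·b = +0.6
  120·a + (-195)·b = +1.0
Eliminate b (×(-195) and ×35, subtract): -53925·a = -152.00 → a = ∂z/∂x = +0.002819
Back-substitute: b = ∂z/∂y = -0.003394.
Steepest decrease is along −∇f: components (-0.002819 E, +0.003394 N).
Azimuth = atan2(-0.002819, +0.003394) = 320.3° ≈ 320°.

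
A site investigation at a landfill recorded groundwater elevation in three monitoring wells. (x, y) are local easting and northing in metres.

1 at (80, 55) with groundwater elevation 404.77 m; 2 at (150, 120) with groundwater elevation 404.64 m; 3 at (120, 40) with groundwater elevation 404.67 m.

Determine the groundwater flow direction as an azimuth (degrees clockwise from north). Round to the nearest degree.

Differences from 1: to 2 (Δx, Δy, Δh) = (70, 65, -0.13); to 3 = (40, -15, -0.10).
Solve a·Δx + b·Δy = Δh: det = 70·(-15) − 40·65 = -3650.
∂h/∂x = [(-0.13)·(-15) − (-0.10)·65] / -3650 = -0.002315
∂h/∂y = [70·(-0.10) − 40·(-0.13)] / -3650 = +0.0004932
Flow direction (−∇h) has components (+0.002315 E, -0.0004932 N).
Azimuth = atan2(E, N) = atan2(+0.002315, -0.0004932) = 102.0° ≈ 102°.

102°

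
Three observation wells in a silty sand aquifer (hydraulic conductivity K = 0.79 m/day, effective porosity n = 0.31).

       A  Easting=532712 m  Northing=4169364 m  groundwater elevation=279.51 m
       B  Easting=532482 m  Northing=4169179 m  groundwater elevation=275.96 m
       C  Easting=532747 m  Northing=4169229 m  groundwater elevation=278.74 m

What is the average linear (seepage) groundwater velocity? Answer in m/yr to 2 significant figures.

Three-point gradient (reference A): Δ to B = (-230, -185, -3.55), Δ to C = (35, -135, -0.77).
∂h/∂x = +0.008975, ∂h/∂y = +0.008031 (det = 37525).
|∇h| = √(0.008975² + 0.008031²) = 0.01204
Seepage velocity v = K·i/n = 0.79 × 0.01204 / 0.31 = 0.03068 m/day = 11.21 m/yr.

11 m/yr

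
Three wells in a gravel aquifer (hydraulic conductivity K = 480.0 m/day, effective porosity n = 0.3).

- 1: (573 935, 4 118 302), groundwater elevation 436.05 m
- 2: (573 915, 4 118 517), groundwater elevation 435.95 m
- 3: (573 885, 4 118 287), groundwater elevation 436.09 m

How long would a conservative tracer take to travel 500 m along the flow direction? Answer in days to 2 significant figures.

380 days

Taking 1 as reference: 2−1 = (-20, 215, -0.10); 3−1 = (-50, -15, +0.04).
Determinant of the coordinate differences = (-20)·(-15) − (-50)·215 = 11050.
∂h/∂x = [(-0.10)·(-15) − (+0.04)·215] / 11050 = -0.0006425
∂h/∂y = [(-20)·(+0.04) − (-50)·(-0.10)] / 11050 = -0.0005249
|∇h| = √(-0.0006425² + -0.0005249²) = 0.0008297
Seepage velocity v = K·i/n = 480.0 × 0.0008297 / 0.3 = 1.328 m/day.
t = 500 / 1.328 = 376.5 days.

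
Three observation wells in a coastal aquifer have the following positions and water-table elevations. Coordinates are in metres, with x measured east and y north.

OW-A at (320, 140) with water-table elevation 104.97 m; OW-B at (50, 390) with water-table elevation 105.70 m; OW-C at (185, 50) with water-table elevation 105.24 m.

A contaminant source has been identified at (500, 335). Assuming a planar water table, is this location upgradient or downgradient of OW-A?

downgradient

Three-point gradient (reference OW-A): Δ to OW-B = (-270, 250, +0.73), Δ to OW-C = (-135, -90, +0.27).
∂h/∂x = -0.002295, ∂h/∂y = +0.0004419 (det = 58050).
Head at (500, 335) = 104.97 + (-0.002295)·(180) + (+0.0004419)·(195) = 104.64 m.
That is lower than the 104.97 m at OW-A, so the point is downgradient.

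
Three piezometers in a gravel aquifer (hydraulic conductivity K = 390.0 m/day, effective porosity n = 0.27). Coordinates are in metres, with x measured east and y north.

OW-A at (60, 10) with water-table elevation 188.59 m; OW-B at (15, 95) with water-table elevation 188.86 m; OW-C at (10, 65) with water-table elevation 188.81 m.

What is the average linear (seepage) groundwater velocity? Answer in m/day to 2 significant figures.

With h = a·x + b·y + c and OW-A as origin, the differences give:
  (-45)·a + 85·b = +0.27
  (-50)·a + 55·b = +0.22
Eliminate b (×55 and ×85, subtract): 1775·a = -3.850 → a = ∂h/∂x = -0.002169
Back-substitute: b = ∂h/∂y = +0.002028.
|∇h| = √(-0.002169² + 0.002028²) = 0.002969
Seepage velocity v = K·i/n = 390.0 × 0.002969 / 0.27 = 4.289 m/day.

4.3 m/day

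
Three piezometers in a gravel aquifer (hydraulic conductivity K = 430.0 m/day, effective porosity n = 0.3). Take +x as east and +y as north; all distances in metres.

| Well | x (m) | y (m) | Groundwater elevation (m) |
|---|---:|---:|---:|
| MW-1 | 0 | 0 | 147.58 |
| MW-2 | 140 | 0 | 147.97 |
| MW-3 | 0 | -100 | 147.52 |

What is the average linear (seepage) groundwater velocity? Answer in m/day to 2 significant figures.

4.1 m/day

∂h/∂x = (147.97 − 147.58) / (140 − 0) = +0.002786
∂h/∂y = (147.52 − 147.58) / (-100 − 0) = +0.0006000
|∇h| = √(0.002786² + 0.0006000²) = 0.00285
Seepage velocity v = K·i/n = 430.0 × 0.00285 / 0.3 = 4.085 m/day.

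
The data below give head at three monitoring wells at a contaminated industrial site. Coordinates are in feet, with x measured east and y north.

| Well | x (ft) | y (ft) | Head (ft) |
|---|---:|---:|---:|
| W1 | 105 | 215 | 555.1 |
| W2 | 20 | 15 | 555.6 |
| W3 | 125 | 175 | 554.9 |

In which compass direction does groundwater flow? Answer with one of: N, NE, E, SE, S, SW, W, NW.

Taking W1 as reference: W2−W1 = (-85, -200, +0.5); W3−W1 = (20, -40, -0.2).
Solve a·Δx + b·Δy = Δh: det = (-85)·(-40) − 20·(-200) = 7400.
∂h/∂x = [(+0.5)·(-40) − (-0.2)·(-200)] / 7400 = -0.008108
∂h/∂y = [(-85)·(-0.2) − 20·(+0.5)] / 7400 = +0.0009459
Flow = −∇h = (+0.008108 east, -0.0009459 north), which points east.

E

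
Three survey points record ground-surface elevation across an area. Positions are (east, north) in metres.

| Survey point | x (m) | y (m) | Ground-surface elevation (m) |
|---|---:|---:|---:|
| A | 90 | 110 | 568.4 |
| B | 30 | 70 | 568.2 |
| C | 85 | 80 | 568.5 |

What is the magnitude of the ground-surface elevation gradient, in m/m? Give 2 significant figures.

0.0076 m/m

Differences from A: to B (Δx, Δy, Δh) = (-60, -40, -0.2); to C = (-5, -30, +0.1).
Solve a·Δx + b·Δy = Δz: det = (-60)·(-30) − (-5)·(-40) = 1600.
∂z/∂x = [(-0.2)·(-30) − (+0.1)·(-40)] / 1600 = +0.006250
∂z/∂y = [(-60)·(+0.1) − (-5)·(-0.2)] / 1600 = -0.004375
|∇f| = √(0.006250² + -0.004375²) = 0.007629 m/m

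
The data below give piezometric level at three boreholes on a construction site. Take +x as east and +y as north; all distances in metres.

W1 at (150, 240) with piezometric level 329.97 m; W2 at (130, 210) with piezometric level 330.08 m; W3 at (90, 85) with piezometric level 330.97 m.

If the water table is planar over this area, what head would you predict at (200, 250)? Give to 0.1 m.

330.4 m

With h = a·x + b·y + c and W1 as origin, the differences give:
  (-20)·a + (-30)·b = +0.11
  (-60)·a + (-155)·b = +1.00
Eliminate b (×(-155) and ×(-30), subtract): 1300·a = 12.950 → a = ∂h/∂x = +0.009962
Back-substitute: b = ∂h/∂y = -0.01031.
h(200, 250) = 329.97 + (+0.009962)·(50) + (-0.01031)·(10) = 329.97 +0.498 -0.103 = 330.365 m.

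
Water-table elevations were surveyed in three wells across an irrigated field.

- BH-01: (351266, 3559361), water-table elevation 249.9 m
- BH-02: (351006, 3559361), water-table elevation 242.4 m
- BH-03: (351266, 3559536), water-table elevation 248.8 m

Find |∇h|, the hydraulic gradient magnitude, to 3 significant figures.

0.0295

∂h/∂x = (242.4 − 249.9) / (351006 − 351266) = +0.02885
∂h/∂y = (248.8 − 249.9) / (3559536 − 3559361) = -0.006286
|∇h| = √(0.02885² + -0.006286²) = 0.02953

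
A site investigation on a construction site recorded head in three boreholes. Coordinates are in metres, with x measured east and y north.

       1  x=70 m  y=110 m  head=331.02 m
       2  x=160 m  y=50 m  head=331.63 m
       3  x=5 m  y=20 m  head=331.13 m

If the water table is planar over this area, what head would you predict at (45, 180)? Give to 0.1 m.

With h = a·x + b·y + c and 1 as origin, the differences give:
  90·a + (-60)·b = +0.61
  (-65)·a + (-90)·b = +0.11
Eliminate b (×(-90) and ×(-60), subtract): -12000·a = -48.300 → a = ∂h/∂x = +0.004025
Back-substitute: b = ∂h/∂y = -0.004129.
h(45, 180) = 331.02 + (+0.004025)·(-25) + (-0.004129)·(70) = 331.02 -0.101 -0.289 = 330.630 m.

330.6 m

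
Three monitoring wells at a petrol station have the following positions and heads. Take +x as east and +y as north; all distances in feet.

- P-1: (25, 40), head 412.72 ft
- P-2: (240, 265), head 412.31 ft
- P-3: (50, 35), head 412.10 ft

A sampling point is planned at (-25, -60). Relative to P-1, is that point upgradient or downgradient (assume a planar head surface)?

downgradient

Differences from P-1: to P-2 (Δx, Δy, Δh) = (215, 225, -0.41); to P-3 = (25, -5, -0.62).
Solve a·Δx + b·Δy = Δh: det = 215·(-5) − 25·225 = -6700.
∂h/∂x = [(-0.41)·(-5) − (-0.62)·225] / -6700 = -0.02113
∂h/∂y = [215·(-0.62) − 25·(-0.41)] / -6700 = +0.01837
Head at (-25, -60) = 412.72 + (-0.02113)·(-50) + (+0.01837)·(-100) = 411.94 ft.
That is lower than the 412.72 ft at P-1, so the point is downgradient.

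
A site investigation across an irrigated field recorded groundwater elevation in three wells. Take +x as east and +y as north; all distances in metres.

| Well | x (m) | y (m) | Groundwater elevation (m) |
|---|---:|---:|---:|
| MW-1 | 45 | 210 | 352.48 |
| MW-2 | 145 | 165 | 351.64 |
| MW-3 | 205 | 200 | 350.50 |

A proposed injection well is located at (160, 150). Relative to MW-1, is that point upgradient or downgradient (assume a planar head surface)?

downgradient

Differences from MW-1: to MW-2 (Δx, Δy, Δh) = (100, -45, -0.84); to MW-3 = (160, -10, -1.98).
Solve a·Δx + b·Δy = Δh: det = 100·(-10) − 160·(-45) = 6200.
∂h/∂x = [(-0.84)·(-10) − (-1.98)·(-45)] / 6200 = -0.01302
∂h/∂y = [100·(-1.98) − 160·(-0.84)] / 6200 = -0.01026
Head at (160, 150) = 352.48 + (-0.01302)·(115) + (-0.01026)·(-60) = 351.60 m.
That is lower than the 352.48 m at MW-1, so the point is downgradient.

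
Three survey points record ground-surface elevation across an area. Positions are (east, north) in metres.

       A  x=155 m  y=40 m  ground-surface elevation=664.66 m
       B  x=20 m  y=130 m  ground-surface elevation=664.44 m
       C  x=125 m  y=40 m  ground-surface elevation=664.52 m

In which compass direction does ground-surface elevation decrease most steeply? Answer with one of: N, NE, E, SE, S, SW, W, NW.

SW

Three-point gradient (reference A): Δ to B = (-135, 90, -0.22), Δ to C = (-30, 0, -0.14).
∂z/∂x = +0.004667, ∂z/∂y = +0.004556 (det = 2700).
Steepest decrease is along −∇f = (-0.004667 E, -0.004556 N) → southwest.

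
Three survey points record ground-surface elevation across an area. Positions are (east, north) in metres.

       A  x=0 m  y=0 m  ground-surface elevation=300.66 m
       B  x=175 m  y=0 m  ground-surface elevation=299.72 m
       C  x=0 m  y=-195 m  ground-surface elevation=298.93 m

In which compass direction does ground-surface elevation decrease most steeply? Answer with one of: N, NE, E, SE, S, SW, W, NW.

∂z/∂x = (299.72 − 300.66) / (175 − 0) = -0.005371
∂z/∂y = (298.93 − 300.66) / (-195 − 0) = +0.008872
Steepest decrease is along −∇f = (+0.005371 E, -0.008872 N) → southeast.

SE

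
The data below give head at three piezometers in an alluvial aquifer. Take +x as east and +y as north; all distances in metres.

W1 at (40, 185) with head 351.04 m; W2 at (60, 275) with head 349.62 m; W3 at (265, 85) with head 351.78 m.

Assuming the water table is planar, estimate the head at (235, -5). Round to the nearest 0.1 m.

353.2 m

Differences from W1: to W2 (Δx, Δy, Δh) = (20, 90, -1.42); to W3 = (225, -100, +0.74).
Solve a·Δx + b·Δy = Δh: det = 20·(-100) − 225·90 = -22250.
∂h/∂x = [(-1.42)·(-100) − (+0.74)·90] / -22250 = -0.003389
∂h/∂y = [20·(+0.74) − 225·(-1.42)] / -22250 = -0.01502
h(235, -5) = 351.04 + (-0.003389)·(195) + (-0.01502)·(-190) = 351.04 -0.661 +2.855 = 353.234 m.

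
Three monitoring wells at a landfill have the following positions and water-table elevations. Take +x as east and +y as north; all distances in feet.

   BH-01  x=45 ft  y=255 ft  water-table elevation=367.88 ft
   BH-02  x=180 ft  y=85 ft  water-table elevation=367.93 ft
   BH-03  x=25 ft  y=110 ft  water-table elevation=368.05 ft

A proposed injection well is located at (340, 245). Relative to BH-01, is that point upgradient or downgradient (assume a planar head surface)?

Taking BH-01 as reference: BH-02−BH-01 = (135, -170, +0.05); BH-03−BH-01 = (-20, -145, +0.17).
Determinant of the coordinate differences = 135·(-145) − (-20)·(-170) = -22975.
∂h/∂x = [(+0.05)·(-145) − (+0.17)·(-170)] / -22975 = -0.0009423
∂h/∂y = [135·(+0.17) − (-20)·(+0.05)] / -22975 = -0.001042
Head at (340, 245) = 367.88 + (-0.0009423)·(295) + (-0.001042)·(-10) = 367.61 ft.
That is lower than the 367.88 ft at BH-01, so the point is downgradient.

downgradient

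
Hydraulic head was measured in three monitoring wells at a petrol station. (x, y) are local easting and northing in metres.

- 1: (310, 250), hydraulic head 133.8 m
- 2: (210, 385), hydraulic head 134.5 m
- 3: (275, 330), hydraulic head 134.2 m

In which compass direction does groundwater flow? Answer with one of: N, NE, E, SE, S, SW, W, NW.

Taking 1 as reference: 2−1 = (-100, 135, +0.7); 3−1 = (-35, 80, +0.4).
Solve a·Δx + b·Δy = Δh: det = (-100)·80 − (-35)·135 = -3275.
∂h/∂x = [(+0.7)·80 − (+0.4)·135] / -3275 = -0.0006107
∂h/∂y = [(-100)·(+0.4) − (-35)·(+0.7)] / -3275 = +0.004733
Flow = −∇h = (+0.0006107 east, -0.004733 north), which points south.

S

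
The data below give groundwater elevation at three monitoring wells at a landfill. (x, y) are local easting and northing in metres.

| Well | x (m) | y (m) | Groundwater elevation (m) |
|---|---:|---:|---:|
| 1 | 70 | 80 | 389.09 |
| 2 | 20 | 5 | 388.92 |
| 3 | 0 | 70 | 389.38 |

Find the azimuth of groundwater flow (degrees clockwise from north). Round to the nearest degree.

Three-point gradient (reference 1): Δ to 2 = (-50, -75, -0.17), Δ to 3 = (-70, -10, +0.29).
∂h/∂x = -0.004937, ∂h/∂y = +0.005558 (det = -4750).
Flow direction (−∇h) has components (+0.004937 E, -0.005558 N).
Azimuth = atan2(E, N) = atan2(+0.004937, -0.005558) = 138.4° ≈ 138°.

138°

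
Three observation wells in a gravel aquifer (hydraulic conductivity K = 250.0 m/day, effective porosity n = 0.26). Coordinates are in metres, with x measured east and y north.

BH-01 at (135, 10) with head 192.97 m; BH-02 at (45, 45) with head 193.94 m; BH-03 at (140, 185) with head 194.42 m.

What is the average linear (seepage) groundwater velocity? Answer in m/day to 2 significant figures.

11 m/day

Taking BH-01 as reference: BH-02−BH-01 = (-90, 35, +0.97); BH-03−BH-01 = (5, 175, +1.45).
Determinant of the coordinate differences = (-90)·175 − 5·35 = -15925.
∂h/∂x = [(+0.97)·175 − (+1.45)·35] / -15925 = -0.007473
∂h/∂y = [(-90)·(+1.45) − 5·(+0.97)] / -15925 = +0.008499
|∇h| = √(-0.007473² + 0.008499²) = 0.01132
Seepage velocity v = K·i/n = 250.0 × 0.01132 / 0.26 = 10.88 m/day.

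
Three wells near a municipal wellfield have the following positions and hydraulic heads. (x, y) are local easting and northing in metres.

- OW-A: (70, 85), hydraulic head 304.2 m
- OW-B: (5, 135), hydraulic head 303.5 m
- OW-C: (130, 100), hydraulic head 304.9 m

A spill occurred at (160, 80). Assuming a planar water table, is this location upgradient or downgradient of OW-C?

Three-point gradient (reference OW-A): Δ to OW-B = (-65, 50, -0.7), Δ to OW-C = (60, 15, +0.7).
∂h/∂x = +0.01145, ∂h/∂y = +0.0008805 (det = -3975).
Head at (160, 80) = 304.2 + (+0.01145)·(90) + (+0.0008805)·(-5) = 305.23 m.
That is higher than the 304.9 m at OW-C, so the point is upgradient.

upgradient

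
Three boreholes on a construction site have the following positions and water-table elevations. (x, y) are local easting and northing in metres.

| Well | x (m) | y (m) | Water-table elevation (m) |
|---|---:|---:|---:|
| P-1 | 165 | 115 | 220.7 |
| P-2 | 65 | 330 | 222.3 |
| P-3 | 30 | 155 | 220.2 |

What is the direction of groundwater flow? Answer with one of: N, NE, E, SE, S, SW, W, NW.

Differences from P-1: to P-2 (Δx, Δy, Δh) = (-100, 215, +1.6); to P-3 = (-135, 40, -0.5).
Determinant of the coordinate differences = (-100)·40 − (-135)·215 = 25025.
∂h/∂x = [(+1.6)·40 − (-0.5)·215] / 25025 = +0.006853
∂h/∂y = [(-100)·(-0.5) − (-135)·(+1.6)] / 25025 = +0.01063
Flow = −∇h = (-0.006853 east, -0.01063 north), which points southwest.

SW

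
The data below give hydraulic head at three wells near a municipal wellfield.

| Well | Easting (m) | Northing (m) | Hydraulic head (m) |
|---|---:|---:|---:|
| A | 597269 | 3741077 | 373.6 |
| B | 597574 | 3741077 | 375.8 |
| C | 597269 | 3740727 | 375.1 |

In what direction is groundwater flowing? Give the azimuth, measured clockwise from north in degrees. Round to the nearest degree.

301°

∂h/∂x = (375.8 − 373.6) / (597574 − 597269) = +0.007213
∂h/∂y = (375.1 − 373.6) / (3740727 − 3741077) = -0.004286
Flow direction (−∇h) has components (-0.007213 E, +0.004286 N).
Azimuth = atan2(E, N) = atan2(-0.007213, +0.004286) = 300.7° ≈ 301°.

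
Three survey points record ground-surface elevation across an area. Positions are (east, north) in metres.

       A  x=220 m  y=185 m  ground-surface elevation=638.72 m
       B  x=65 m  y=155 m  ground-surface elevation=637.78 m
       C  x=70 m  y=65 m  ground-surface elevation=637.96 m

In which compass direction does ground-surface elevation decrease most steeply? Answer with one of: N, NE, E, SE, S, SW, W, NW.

Three-point gradient (reference A): Δ to B = (-155, -30, -0.94), Δ to C = (-150, -120, -0.76).
∂z/∂x = +0.006383, ∂z/∂y = -0.001645 (det = 14100).
Steepest decrease is along −∇f = (-0.006383 E, +0.001645 N) → west.

W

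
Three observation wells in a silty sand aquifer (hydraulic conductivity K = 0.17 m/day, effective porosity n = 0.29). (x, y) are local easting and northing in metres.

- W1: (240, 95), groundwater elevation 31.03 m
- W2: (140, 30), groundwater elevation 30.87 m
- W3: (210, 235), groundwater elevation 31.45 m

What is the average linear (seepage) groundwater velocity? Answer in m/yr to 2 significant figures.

Taking W1 as reference: W2−W1 = (-100, -65, -0.16); W3−W1 = (-30, 140, +0.42).
Solve a·Δx + b·Δy = Δh: det = (-100)·140 − (-30)·(-65) = -15950.
∂h/∂x = [(-0.16)·140 − (+0.42)·(-65)] / -15950 = -0.0003072
∂h/∂y = [(-100)·(+0.42) − (-30)·(-0.16)] / -15950 = +0.002934
|∇h| = √(-0.0003072² + 0.002934²) = 0.00295
Seepage velocity v = K·i/n = 0.17 × 0.00295 / 0.29 = 0.001729 m/day = 0.6315 m/yr.

0.63 m/yr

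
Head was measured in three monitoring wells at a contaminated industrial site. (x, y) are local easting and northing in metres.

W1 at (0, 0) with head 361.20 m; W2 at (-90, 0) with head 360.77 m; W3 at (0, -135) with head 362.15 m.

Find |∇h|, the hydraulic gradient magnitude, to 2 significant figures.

0.0085

∂h/∂x = (360.77 − 361.20) / (-90 − 0) = +0.004778
∂h/∂y = (362.15 − 361.20) / (-135 − 0) = -0.007037
|∇h| = √(0.004778² + -0.007037²) = 0.008506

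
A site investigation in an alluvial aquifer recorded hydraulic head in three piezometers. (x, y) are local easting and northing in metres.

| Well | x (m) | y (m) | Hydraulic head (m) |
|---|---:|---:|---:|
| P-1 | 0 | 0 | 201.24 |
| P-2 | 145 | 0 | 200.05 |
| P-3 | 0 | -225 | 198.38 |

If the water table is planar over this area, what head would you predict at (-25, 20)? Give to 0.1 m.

201.7 m

∂h/∂x = (200.05 − 201.24) / (145 − 0) = -0.008207
∂h/∂y = (198.38 − 201.24) / (-225 − 0) = +0.01271
h(-25, 20) = 201.24 + (-0.008207)·(-25) + (+0.01271)·(20) = 201.24 +0.205 +0.254 = 201.699 m.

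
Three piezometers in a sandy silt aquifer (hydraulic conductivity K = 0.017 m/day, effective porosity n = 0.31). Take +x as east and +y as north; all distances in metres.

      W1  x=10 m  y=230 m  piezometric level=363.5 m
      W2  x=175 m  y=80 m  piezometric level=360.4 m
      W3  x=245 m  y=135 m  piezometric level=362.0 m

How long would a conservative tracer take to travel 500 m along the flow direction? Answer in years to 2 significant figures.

1000 years

Differences from W1: to W2 (Δx, Δy, Δh) = (165, -150, -3.1); to W3 = (235, -95, -1.5).
Determinant of the coordinate differences = 165·(-95) − 235·(-150) = 19575.
∂h/∂x = [(-3.1)·(-95) − (-1.5)·(-150)] / 19575 = +0.003550
∂h/∂y = [165·(-1.5) − 235·(-3.1)] / 19575 = +0.02457
|∇h| = √(0.003550² + 0.02457²) = 0.02483
Seepage velocity v = K·i/n = 0.017 × 0.02483 / 0.31 = 0.001362 m/day.
t = 500 / 0.001362 = 3.671e+05 days = 1.01e+03 years.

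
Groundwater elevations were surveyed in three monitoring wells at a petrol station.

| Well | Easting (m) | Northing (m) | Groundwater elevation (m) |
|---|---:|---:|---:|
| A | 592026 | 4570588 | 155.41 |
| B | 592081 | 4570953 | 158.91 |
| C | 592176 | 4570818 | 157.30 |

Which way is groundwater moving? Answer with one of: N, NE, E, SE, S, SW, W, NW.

Differences from A: to B (Δx, Δy, Δh) = (55, 365, +3.50); to C = (150, 230, +1.89).
Determinant of the coordinate differences = 55·230 − 150·365 = -42100.
∂h/∂x = [(+3.50)·230 − (+1.89)·365] / -42100 = -0.002735
∂h/∂y = [55·(+1.89) − 150·(+3.50)] / -42100 = +0.01000
Flow = −∇h = (+0.002735 east, -0.01000 north), which points south.

S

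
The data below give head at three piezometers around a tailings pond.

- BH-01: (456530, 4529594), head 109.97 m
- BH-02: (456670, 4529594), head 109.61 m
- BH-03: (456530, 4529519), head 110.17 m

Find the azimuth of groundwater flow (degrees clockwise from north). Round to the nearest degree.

∂h/∂x = (109.61 − 109.97) / (456670 − 456530) = -0.002571
∂h/∂y = (110.17 − 109.97) / (4529519 − 4529594) = -0.002667
Flow direction (−∇h) has components (+0.002571 E, +0.002667 N).
Azimuth = atan2(E, N) = atan2(+0.002571, +0.002667) = 44.0° ≈ 044°.

044°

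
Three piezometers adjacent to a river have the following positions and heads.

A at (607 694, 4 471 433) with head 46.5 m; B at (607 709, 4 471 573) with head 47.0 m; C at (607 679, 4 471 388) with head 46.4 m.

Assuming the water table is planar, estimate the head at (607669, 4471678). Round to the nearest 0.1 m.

Three-point gradient (reference A): Δ to B = (15, 140, +0.5), Δ to C = (-15, -45, -0.1).
∂h/∂x = -0.005965, ∂h/∂y = +0.004211 (det = 1425).
h(607669, 4471678) = 46.5 + (-0.005965)·(-25) + (+0.004211)·(245) = 46.5 +0.149 +1.032 = 47.681 m.

47.7 m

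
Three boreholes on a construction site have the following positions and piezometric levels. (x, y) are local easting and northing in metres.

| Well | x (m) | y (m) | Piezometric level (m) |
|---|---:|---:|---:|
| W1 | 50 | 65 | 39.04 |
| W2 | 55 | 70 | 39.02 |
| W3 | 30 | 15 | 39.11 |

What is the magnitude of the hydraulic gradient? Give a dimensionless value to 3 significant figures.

0.00435

Differences from W1: to W2 (Δx, Δy, Δh) = (5, 5, -0.02); to W3 = (-20, -50, +0.07).
Solve a·Δx + b·Δy = Δh: det = 5·(-50) − (-20)·5 = -150.
∂h/∂x = [(-0.02)·(-50) − (+0.07)·5] / -150 = -0.004333
∂h/∂y = [5·(+0.07) − (-20)·(-0.02)] / -150 = +0.0003333
|∇h| = √(-0.004333² + 0.0003333²) = 0.004346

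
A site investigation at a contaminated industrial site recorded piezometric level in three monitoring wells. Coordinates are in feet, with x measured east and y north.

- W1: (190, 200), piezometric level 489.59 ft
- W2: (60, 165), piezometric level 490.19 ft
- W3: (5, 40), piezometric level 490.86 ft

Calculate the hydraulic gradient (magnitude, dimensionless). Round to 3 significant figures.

0.00522

Taking W1 as reference: W2−W1 = (-130, -35, +0.60); W3−W1 = (-185, -160, +1.27).
Determinant of the coordinate differences = (-130)·(-160) − (-185)·(-35) = 14325.
∂h/∂x = [(+0.60)·(-160) − (+1.27)·(-35)] / 14325 = -0.003599
∂h/∂y = [(-130)·(+1.27) − (-185)·(+0.60)] / 14325 = -0.003777
|∇h| = √(-0.003599² + -0.003777²) = 0.005217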